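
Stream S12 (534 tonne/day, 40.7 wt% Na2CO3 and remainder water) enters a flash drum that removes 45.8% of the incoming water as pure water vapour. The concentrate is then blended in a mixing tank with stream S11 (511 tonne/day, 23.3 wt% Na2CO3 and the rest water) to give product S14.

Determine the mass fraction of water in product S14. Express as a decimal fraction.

0.626

Vapour removed = 0.458×0.593×534 = 145.03 tonne/day; concentrate = 388.97 tonne/day.
water reaching the mixer = 171.63 (from concentrate) + 511×0.767 = 563.57 tonne/day.
Product flow = 388.97 + 511 = 899.97 tonne/day; water fraction = 0.626.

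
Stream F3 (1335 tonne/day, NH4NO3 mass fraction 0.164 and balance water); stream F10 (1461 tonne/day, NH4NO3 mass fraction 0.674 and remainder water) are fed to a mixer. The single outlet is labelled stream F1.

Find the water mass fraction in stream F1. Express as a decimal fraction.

0.570

Total flow out = 1335 + 1461 = 2796 tonne/day.
water in = 1335×0.836 + 1461×0.326 = 1592.3 tonne/day.
water mass fraction in F1 = 1592.3/2796 = 0.570.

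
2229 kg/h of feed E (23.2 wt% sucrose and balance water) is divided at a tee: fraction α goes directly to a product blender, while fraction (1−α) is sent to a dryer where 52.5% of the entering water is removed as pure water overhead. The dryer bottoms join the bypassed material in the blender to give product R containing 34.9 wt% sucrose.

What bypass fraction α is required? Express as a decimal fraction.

0.169

All 2229×0.232 = 517.13 kg/h of sucrose reaches R, so R = 517.13/0.349 = 1481.7 kg/h and vapour = 747.26 kg/h.
The evaporator receives (1−α)·2229 of feed at 0.768 water and removes 0.525 of that water:
0.525×0.768×(1−α)×2229 = 747.26
(1−α) = 747.26/898.73 = 0.8315;  α = 0.1685.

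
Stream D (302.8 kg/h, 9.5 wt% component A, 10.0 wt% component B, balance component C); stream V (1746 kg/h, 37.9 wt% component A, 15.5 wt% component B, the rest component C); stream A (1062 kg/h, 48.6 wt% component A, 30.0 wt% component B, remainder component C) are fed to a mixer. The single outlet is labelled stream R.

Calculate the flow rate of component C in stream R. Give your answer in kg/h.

1285 kg/h

component C out = component C in = 302.8×0.805 + 1746×0.466 + 1062×0.214 = 1284.7 kg/h.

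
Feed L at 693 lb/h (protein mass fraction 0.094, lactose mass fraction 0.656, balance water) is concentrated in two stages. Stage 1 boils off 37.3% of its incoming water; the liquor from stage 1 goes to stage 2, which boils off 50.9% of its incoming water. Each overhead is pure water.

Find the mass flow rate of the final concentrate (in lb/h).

water in feed = 693×0.250 = 173.25 lb/h.
After stage 1: water left = (1−0.373)×173.25 = 108.63; stream total = 628.38 lb/h.
After stage 2: water left = (1−0.509)×108.63 = 53.336; final concentrate = 573.09 lb/h.

573.1 lb/h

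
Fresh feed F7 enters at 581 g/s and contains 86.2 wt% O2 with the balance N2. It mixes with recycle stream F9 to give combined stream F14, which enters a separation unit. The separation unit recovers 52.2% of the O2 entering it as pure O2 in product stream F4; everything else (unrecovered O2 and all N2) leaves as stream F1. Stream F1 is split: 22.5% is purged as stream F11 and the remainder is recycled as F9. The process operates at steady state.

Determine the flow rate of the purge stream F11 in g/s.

165.7 g/s

N2 enters only via F7 and leaves only via the purge: 581×0.138 = 0.225×(N2 in F1), and the separation unit passes all N2, so N2 in F14 = N2 in F1 = 356.35 g/s.
O2 in F14: m_A = 581×0.862 + (1−0.225)·(1−0.522)·m_A, so m_A = 500.82/0.6296 = 795.52 g/s.
F1 = (1−0.522)×795.52 + 356.35 = 736.61 g/s.
Purge F11 = 0.225×736.61 = 165.74 g/s.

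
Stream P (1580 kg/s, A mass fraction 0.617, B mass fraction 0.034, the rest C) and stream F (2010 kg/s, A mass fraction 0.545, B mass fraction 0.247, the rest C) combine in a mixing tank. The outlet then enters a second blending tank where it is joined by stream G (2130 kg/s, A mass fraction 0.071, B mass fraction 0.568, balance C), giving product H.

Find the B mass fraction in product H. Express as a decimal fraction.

0.308

Overall, product flow = 5720 kg/s.
B in = 1580×0.034 + 2010×0.247 + 2130×0.568 = 1760 kg/s.
B fraction in H = 0.308.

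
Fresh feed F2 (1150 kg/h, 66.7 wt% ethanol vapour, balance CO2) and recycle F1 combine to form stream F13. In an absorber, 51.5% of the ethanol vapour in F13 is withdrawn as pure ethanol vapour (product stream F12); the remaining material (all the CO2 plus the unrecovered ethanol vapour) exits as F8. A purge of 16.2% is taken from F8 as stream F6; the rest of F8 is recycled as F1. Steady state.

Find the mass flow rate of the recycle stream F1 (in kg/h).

CO2 enters only via F2 and leaves only via the purge: 1150×0.333 = 0.162×(CO2 in F8), and the absorber passes all CO2, so CO2 in F13 = CO2 in F8 = 2363.9 kg/h.
ethanol vapour in F13: m_A = 1150×0.667 + (1−0.162)·(1−0.515)·m_A, so m_A = 767.05/0.5936 = 1292.3 kg/h.
F8 = (1−0.515)×1292.3 + 2363.9 = 2990.6 kg/h.
Recycle F1 = (1−0.162)×2990.6 = 2506.2 kg/h.

2506 kg/h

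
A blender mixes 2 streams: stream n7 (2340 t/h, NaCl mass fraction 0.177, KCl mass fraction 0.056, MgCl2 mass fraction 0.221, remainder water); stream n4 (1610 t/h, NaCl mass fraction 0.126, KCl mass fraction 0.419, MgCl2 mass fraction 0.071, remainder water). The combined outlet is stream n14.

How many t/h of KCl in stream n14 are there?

KCl out = KCl in = 2340×0.056 + 1610×0.419 = 805.63 t/h.

805.6 t/h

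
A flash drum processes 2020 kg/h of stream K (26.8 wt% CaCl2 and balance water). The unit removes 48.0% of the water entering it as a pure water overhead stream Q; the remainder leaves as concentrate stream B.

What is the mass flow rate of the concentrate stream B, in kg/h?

water entering = 2020×0.732 = 1478.6 kg/h; overhead removed = 0.480×1478.6 = 709.75 kg/h.
Concentrate = 2020 − 709.75 = 1310.3 kg/h.

1310 kg/h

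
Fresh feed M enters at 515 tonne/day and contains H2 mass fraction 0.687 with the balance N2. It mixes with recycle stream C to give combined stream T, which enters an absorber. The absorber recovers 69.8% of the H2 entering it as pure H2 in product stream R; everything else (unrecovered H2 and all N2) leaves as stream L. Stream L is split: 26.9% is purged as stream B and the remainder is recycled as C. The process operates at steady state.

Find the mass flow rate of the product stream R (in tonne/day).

H2 in T: m_A = 515×0.687 + (1−0.269)·(1−0.698)·m_A, so m_A = 353.81/0.7792 = 454.04 tonne/day.
Product R = 0.698×454.04 = 316.92 tonne/day.

316.9 tonne/day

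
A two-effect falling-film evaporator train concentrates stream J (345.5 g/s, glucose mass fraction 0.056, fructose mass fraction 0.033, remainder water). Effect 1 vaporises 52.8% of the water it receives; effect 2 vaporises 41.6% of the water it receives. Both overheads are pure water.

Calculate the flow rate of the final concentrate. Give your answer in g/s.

water in feed = 345.5×0.911 = 314.75 g/s.
After stage 1: water left = (1−0.528)×314.75 = 148.56; stream total = 179.31 g/s.
After stage 2: water left = (1−0.416)×148.56 = 86.76; final concentrate = 117.51 g/s.

117.5 g/s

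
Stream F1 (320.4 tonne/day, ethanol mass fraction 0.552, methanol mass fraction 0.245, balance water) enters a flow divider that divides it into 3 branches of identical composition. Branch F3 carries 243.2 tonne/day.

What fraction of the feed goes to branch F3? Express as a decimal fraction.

0.759

Fraction to F3 = 243.2/320.4 = 0.7591.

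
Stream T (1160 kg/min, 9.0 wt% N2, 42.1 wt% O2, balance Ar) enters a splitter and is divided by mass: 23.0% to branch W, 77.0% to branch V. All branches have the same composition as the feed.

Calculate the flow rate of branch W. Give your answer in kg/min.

Branch W flow = 0.230×1160 = 266.8 kg/min.

266.8 kg/min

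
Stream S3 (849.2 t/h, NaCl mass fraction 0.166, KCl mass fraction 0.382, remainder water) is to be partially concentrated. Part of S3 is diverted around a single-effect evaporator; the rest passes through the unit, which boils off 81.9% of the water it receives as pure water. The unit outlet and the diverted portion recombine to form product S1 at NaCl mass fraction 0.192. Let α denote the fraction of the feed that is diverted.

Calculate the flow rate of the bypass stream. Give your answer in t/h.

538.6 t/h

All 849.2×0.166 = 140.97 t/h of NaCl reaches S1, so S1 = 140.97/0.192 = 734.2 t/h and vapour = 115 t/h.
The evaporator receives (1−α)·849.2 of feed at 0.452 water and removes 0.819 of that water:
0.819×0.452×(1−α)×849.2 = 115
(1−α) = 115/314.36 = 0.3658;  α = 0.6342.
Bypass flow = 0.6342×849.2 = 538.56 t/h.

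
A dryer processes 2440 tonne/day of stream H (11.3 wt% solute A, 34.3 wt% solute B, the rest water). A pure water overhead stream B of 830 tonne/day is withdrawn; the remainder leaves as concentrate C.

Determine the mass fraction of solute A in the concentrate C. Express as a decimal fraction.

0.1713

solute A is not removed: 2440×0.113 = 275.72 tonne/day of solute A enters C.
Concentrate = 2440 − 830 = 1610 tonne/day.
Mass fraction = 275.72/1610 = 0.1713.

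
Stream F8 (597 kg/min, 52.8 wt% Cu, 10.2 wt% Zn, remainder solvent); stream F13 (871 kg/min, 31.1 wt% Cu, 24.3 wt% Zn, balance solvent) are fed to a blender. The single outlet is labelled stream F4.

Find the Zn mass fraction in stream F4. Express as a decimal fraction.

Total flow out = 597 + 871 = 1468 kg/min.
Zn in = 597×0.102 + 871×0.243 = 272.55 kg/min.
Zn mass fraction in F4 = 272.55/1468 = 0.186.

0.186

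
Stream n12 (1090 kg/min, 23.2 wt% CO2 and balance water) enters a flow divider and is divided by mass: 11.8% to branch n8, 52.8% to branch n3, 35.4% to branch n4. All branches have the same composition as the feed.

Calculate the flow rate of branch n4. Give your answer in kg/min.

Branch n4 flow = 0.354×1090 = 385.86 kg/min.

385.9 kg/min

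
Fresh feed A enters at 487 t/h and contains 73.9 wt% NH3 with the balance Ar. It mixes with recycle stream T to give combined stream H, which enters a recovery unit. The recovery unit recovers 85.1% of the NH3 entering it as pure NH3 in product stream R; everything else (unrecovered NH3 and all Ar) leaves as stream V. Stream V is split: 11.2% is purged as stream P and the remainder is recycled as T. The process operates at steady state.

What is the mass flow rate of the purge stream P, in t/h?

134 t/h

Ar enters only via A and leaves only via the purge: 487×0.261 = 0.112×(Ar in V), and the recovery unit passes all Ar, so Ar in H = Ar in V = 1134.9 t/h.
NH3 in H: m_A = 487×0.739 + (1−0.112)·(1−0.851)·m_A, so m_A = 359.89/0.8677 = 414.77 t/h.
V = (1−0.851)×414.77 + 1134.9 = 1196.7 t/h.
Purge P = 0.112×1196.7 = 134.03 t/h.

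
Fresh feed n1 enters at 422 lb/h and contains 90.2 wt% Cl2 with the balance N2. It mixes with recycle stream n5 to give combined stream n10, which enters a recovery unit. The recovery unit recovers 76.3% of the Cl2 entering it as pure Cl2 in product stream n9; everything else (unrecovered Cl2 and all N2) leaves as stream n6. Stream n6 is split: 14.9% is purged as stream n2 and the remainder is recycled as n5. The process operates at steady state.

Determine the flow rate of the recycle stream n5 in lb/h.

N2 enters only via n1 and leaves only via the purge: 422×0.098 = 0.149×(N2 in n6), and the recovery unit passes all N2, so N2 in n10 = N2 in n6 = 277.56 lb/h.
Cl2 in n10: m_A = 422×0.902 + (1−0.149)·(1−0.763)·m_A, so m_A = 380.64/0.7983 = 476.81 lb/h.
n6 = (1−0.763)×476.81 + 277.56 = 390.56 lb/h.
Recycle n5 = (1−0.149)×390.56 = 332.37 lb/h.

332.4 lb/h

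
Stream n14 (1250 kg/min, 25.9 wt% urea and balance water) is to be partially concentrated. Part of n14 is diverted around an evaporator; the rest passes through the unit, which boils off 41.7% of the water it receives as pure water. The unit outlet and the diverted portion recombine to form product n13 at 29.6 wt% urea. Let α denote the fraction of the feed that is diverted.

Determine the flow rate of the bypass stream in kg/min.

All 1250×0.259 = 323.75 kg/min of urea reaches n13, so n13 = 323.75/0.296 = 1093.8 kg/min and vapour = 156.25 kg/min.
The evaporator receives (1−α)·1250 of feed at 0.741 water and removes 0.417 of that water:
0.417×0.741×(1−α)×1250 = 156.25
(1−α) = 156.25/386.25 = 0.4045;  α = 0.5955.
Bypass flow = 0.5955×1250 = 744.33 kg/min.

744.3 kg/min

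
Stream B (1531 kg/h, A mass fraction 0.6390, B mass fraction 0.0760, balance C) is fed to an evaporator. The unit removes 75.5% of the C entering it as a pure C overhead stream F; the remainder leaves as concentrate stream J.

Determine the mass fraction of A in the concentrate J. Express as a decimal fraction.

A is not removed: 1531×0.639 = 978.31 kg/h of A enters J.
C entering = 1531×0.285 = 436.33 kg/h; overhead removed = 0.755×436.33 = 329.43 kg/h.
Concentrate = 1531 − 329.43 = 1201.6 kg/h.
Mass fraction = 978.31/1201.6 = 0.8142.

0.8142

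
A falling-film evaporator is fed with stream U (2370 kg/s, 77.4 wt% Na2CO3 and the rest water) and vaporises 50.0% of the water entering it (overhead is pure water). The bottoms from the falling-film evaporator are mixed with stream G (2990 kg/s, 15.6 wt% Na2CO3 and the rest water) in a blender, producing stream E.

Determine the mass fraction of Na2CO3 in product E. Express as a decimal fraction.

Vapour removed = 0.500×0.226×2370 = 267.81 kg/s; concentrate = 2102.2 kg/s.
Na2CO3 reaching the mixer = 1834.4 (from concentrate) + 2990×0.156 = 2300.8 kg/s.
Product flow = 2102.2 + 2990 = 5092.2 kg/s; Na2CO3 fraction = 0.4518.

0.4518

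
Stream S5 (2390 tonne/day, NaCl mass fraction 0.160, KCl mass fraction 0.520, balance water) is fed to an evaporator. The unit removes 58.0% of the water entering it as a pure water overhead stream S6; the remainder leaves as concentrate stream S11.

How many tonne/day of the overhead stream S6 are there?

water entering = 2390×0.320 = 764.8 tonne/day; overhead removed = 0.580×764.8 = 443.58 tonne/day.

443.6 tonne/day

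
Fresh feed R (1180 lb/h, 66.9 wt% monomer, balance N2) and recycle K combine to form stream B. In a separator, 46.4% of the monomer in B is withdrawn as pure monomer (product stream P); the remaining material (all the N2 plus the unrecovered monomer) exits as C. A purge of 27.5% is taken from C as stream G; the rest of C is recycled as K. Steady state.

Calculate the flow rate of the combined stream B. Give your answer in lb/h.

2711 lb/h

N2 enters only via R and leaves only via the purge: 1180×0.331 = 0.275×(N2 in C), and the separator passes all N2, so N2 in B = N2 in C = 1420.3 lb/h.
monomer in B: m_A = 1180×0.669 + (1−0.275)·(1−0.464)·m_A, so m_A = 789.42/0.6114 = 1291.2 lb/h.
B = 1291.2 + 1420.3 = 2711.5 lb/h.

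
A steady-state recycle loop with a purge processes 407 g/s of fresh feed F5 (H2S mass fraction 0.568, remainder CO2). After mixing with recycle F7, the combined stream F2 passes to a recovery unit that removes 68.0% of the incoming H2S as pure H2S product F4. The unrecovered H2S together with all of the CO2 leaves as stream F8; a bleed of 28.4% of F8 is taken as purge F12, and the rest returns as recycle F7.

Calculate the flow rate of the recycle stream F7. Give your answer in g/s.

CO2 enters only via F5 and leaves only via the purge: 407×0.432 = 0.284×(CO2 in F8), and the recovery unit passes all CO2, so CO2 in F2 = CO2 in F8 = 619.1 g/s.
H2S in F2: m_A = 407×0.568 + (1−0.284)·(1−0.680)·m_A, so m_A = 231.18/0.7709 = 299.89 g/s.
F8 = (1−0.680)×299.89 + 619.1 = 715.06 g/s.
Recycle F7 = (1−0.284)×715.06 = 511.98 g/s.

512 g/s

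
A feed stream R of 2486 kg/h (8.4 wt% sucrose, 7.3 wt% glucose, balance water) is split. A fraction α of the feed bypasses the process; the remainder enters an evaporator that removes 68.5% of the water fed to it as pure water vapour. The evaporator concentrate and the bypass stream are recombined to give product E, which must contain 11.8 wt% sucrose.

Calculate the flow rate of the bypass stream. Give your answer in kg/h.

1246 kg/h

All 2486×0.084 = 208.82 kg/h of sucrose reaches E, so E = 208.82/0.118 = 1769.7 kg/h and vapour = 716.31 kg/h.
The evaporator receives (1−α)·2486 of feed at 0.843 water and removes 0.685 of that water:
0.685×0.843×(1−α)×2486 = 716.31
(1−α) = 716.31/1435.6 = 0.4990;  α = 0.5010.
Bypass flow = 0.5010×2486 = 1245.5 kg/h.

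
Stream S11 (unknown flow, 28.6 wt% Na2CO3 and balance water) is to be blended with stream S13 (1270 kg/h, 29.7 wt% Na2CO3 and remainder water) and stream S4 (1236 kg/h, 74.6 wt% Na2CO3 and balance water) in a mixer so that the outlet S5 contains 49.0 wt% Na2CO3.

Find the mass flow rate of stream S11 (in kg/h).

349.5 kg/h

Let S11 be the unknown flow. Total out = 2506 + S11.
Na2CO3 balance: 1299.2 + 0.286·S11 = 0.490·(2506 + S11)
(0.286 − 0.490)·S11 = 0.490×2506 − 1299.2 = -71.306
S11 = -71.306 / -0.204 = 349.54 kg/h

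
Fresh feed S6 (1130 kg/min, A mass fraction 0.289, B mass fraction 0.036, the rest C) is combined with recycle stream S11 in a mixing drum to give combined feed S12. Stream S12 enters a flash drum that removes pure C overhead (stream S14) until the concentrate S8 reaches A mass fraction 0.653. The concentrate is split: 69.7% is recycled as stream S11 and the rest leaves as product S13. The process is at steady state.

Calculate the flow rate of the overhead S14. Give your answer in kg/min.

629.9 kg/min

Overall A balance (none leaves overhead): A in fresh feed = A in product, i.e. 1130×0.289 = (1−0.697)·S8·0.653.
S8 = 326.57/(0.653×0.303) = 1650.5 kg/min.
Recycle S11 = 0.697×1650.5 = 1150.4 kg/min.
Combined feed S12 = 1130 + 1150.4 = 2280.4 kg/min.
Overhead S14 = S12 − S8 = 2280.4 − 1650.5 = 629.89 kg/min.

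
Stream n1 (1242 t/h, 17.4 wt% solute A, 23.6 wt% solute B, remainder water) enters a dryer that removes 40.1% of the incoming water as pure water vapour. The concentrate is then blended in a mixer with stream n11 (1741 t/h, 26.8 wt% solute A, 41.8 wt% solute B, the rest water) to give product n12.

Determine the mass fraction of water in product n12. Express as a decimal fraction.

0.367

Vapour removed = 0.401×0.590×1242 = 293.84 t/h; concentrate = 948.16 t/h.
water reaching the mixer = 438.94 (from concentrate) + 1741×0.314 = 985.61 t/h.
Product flow = 948.16 + 1741 = 2689.2 t/h; water fraction = 0.367.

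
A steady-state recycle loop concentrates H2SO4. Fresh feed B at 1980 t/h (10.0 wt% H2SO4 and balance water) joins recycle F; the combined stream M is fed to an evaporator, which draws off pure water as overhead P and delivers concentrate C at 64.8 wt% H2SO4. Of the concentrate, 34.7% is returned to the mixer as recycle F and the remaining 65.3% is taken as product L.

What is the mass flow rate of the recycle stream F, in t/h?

Overall H2SO4 balance (none leaves overhead): H2SO4 in fresh feed = H2SO4 in product, i.e. 1980×0.100 = (1−0.347)·C·0.648.
C = 198/(0.648×0.653) = 467.93 t/h.
Recycle F = 0.347×467.93 = 162.37 t/h.

162.4 t/h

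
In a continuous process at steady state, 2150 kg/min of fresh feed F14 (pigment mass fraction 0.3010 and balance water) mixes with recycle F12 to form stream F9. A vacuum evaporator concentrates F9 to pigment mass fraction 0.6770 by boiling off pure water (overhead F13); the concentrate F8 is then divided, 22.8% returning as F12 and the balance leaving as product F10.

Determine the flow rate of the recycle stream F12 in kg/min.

Overall pigment balance (none leaves overhead): pigment in fresh feed = pigment in product, i.e. 2150×0.301 = (1−0.228)·F8·0.677.
F8 = 647.15/(0.677×0.772) = 1238.2 kg/min.
Recycle F12 = 0.228×1238.2 = 282.31 kg/min.

282.3 kg/min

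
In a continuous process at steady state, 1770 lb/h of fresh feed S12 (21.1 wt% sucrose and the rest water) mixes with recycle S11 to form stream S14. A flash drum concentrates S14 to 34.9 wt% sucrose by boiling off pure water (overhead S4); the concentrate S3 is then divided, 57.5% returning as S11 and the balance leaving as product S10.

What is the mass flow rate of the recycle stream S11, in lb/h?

Overall sucrose balance (none leaves overhead): sucrose in fresh feed = sucrose in product, i.e. 1770×0.211 = (1−0.575)·S3·0.349.
S3 = 373.47/(0.349×0.425) = 2517.9 lb/h.
Recycle S11 = 0.575×2517.9 = 1447.8 lb/h.

1448 lb/h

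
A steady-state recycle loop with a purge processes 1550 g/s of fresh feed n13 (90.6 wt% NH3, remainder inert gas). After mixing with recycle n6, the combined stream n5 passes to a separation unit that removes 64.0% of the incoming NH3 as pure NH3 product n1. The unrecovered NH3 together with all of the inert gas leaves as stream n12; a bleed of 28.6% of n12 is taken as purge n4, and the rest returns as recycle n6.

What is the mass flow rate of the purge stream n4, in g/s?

inert gas enters only via n13 and leaves only via the purge: 1550×0.094 = 0.286×(inert gas in n12), and the separation unit passes all inert gas, so inert gas in n5 = inert gas in n12 = 509.44 g/s.
NH3 in n5: m_A = 1550×0.906 + (1−0.286)·(1−0.640)·m_A, so m_A = 1404.3/0.7430 = 1890.1 g/s.
n12 = (1−0.640)×1890.1 + 509.44 = 1189.9 g/s.
Purge n4 = 0.286×1189.9 = 340.31 g/s.

340.3 g/s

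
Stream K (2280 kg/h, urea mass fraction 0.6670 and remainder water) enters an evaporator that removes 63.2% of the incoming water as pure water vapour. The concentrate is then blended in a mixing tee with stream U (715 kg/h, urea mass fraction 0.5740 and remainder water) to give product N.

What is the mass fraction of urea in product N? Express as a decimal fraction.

0.7678

Vapour removed = 0.632×0.333×2280 = 479.84 kg/h; concentrate = 1800.2 kg/h.
urea reaching the mixer = 1520.8 (from concentrate) + 715×0.574 = 1931.2 kg/h.
Product flow = 1800.2 + 715 = 2515.2 kg/h; urea fraction = 0.7678.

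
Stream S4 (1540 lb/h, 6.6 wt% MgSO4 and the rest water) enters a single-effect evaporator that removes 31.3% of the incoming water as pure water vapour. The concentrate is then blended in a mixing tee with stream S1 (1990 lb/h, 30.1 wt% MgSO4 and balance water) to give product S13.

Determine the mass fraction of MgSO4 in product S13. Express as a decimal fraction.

0.227

Vapour removed = 0.313×0.934×1540 = 450.21 lb/h; concentrate = 1089.8 lb/h.
MgSO4 reaching the mixer = 101.64 (from concentrate) + 1990×0.301 = 700.63 lb/h.
Product flow = 1089.8 + 1990 = 3079.8 lb/h; MgSO4 fraction = 0.227.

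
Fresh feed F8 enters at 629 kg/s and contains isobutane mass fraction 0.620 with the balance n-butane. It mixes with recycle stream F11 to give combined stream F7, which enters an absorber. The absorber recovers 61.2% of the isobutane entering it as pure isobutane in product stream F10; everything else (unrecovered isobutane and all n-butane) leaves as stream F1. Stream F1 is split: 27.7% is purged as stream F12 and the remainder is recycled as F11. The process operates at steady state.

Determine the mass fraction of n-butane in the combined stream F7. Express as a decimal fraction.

0.614

n-butane enters only via F8 and leaves only via the purge: 629×0.380 = 0.277×(n-butane in F1), and the absorber passes all n-butane, so n-butane in F7 = n-butane in F1 = 862.89 kg/s.
isobutane in F7: m_A = 629×0.620 + (1−0.277)·(1−0.612)·m_A, so m_A = 389.98/0.7195 = 542.03 kg/s.
F7 = 542.03 + 862.89 = 1404.9 kg/s.
n-butane fraction in F7 = 862.89/1404.9 = 0.614.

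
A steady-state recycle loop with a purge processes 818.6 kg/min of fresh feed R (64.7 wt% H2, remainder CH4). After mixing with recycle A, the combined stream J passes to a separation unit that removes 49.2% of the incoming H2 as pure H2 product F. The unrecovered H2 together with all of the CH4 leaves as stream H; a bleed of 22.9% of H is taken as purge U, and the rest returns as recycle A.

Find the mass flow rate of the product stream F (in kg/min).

H2 in J: m_A = 818.6×0.647 + (1−0.229)·(1−0.492)·m_A, so m_A = 529.63/0.6083 = 870.63 kg/min.
Product F = 0.492×870.63 = 428.35 kg/min.

428.4 kg/min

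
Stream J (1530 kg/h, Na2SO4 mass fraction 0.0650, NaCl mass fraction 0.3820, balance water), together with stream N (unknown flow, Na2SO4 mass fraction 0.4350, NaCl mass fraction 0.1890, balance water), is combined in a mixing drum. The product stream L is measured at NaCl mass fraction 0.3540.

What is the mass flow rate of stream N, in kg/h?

Let N be the unknown flow. Total out = 1530 + N.
NaCl balance: 584.46 + 0.189·N = 0.354·(1530 + N)
(0.189 − 0.354)·N = 0.354×1530 − 584.46 = -42.84
N = -42.84 / -0.165 = 259.64 kg/h

259.6 kg/h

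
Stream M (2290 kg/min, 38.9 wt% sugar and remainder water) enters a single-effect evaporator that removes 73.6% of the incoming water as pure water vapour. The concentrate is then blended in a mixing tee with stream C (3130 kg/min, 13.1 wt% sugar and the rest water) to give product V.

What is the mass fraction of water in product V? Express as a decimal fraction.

0.704

Vapour removed = 0.736×0.611×2290 = 1029.8 kg/min; concentrate = 1260.2 kg/min.
water reaching the mixer = 369.39 (from concentrate) + 3130×0.869 = 3089.4 kg/min.
Product flow = 1260.2 + 3130 = 4390.2 kg/min; water fraction = 0.704.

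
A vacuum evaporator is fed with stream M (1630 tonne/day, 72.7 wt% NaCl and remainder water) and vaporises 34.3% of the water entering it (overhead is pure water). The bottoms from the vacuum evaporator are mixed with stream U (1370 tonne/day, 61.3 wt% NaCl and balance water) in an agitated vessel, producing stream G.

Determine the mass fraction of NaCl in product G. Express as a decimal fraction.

0.711

Vapour removed = 0.343×0.273×1630 = 152.63 tonne/day; concentrate = 1477.4 tonne/day.
NaCl reaching the mixer = 1185 (from concentrate) + 1370×0.613 = 2024.8 tonne/day.
Product flow = 1477.4 + 1370 = 2847.4 tonne/day; NaCl fraction = 0.711.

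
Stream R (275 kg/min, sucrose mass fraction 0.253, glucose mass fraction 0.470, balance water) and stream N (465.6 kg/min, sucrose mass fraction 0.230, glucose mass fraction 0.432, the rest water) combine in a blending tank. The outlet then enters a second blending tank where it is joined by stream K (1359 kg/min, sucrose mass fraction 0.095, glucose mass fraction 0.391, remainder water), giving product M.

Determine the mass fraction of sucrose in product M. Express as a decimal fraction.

0.146

Overall, product flow = 2099.6 kg/min.
sucrose in = 275×0.253 + 465.6×0.230 + 1359×0.095 = 305.77 kg/min.
sucrose fraction in M = 0.146.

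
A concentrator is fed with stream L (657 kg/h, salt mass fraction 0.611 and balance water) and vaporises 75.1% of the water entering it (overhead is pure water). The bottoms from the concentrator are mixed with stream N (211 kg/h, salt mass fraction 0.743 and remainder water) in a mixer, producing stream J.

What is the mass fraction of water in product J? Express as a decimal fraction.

0.174

Vapour removed = 0.751×0.389×657 = 191.94 kg/h; concentrate = 465.06 kg/h.
water reaching the mixer = 63.638 (from concentrate) + 211×0.257 = 117.86 kg/h.
Product flow = 465.06 + 211 = 676.06 kg/h; water fraction = 0.174.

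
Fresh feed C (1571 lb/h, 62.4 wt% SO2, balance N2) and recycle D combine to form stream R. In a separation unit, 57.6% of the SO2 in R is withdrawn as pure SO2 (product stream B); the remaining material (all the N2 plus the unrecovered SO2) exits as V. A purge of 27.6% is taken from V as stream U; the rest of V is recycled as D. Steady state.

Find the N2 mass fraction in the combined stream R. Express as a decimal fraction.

N2 enters only via C and leaves only via the purge: 1571×0.376 = 0.276×(N2 in V), and the separation unit passes all N2, so N2 in R = N2 in V = 2140.2 lb/h.
SO2 in R: m_A = 1571×0.624 + (1−0.276)·(1−0.576)·m_A, so m_A = 980.3/0.6930 = 1414.5 lb/h.
R = 1414.5 + 2140.2 = 3554.7 lb/h.
N2 fraction in R = 2140.2/3554.7 = 0.6021.

0.6021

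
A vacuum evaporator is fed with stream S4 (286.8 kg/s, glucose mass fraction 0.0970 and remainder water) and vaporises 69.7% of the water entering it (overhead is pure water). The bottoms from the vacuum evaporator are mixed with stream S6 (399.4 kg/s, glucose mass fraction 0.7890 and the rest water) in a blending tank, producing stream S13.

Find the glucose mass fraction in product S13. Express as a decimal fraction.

Vapour removed = 0.697×0.903×286.8 = 180.51 kg/s; concentrate = 106.29 kg/s.
glucose reaching the mixer = 27.82 (from concentrate) + 399.4×0.789 = 342.95 kg/s.
Product flow = 106.29 + 399.4 = 505.69 kg/s; glucose fraction = 0.6782.

0.6782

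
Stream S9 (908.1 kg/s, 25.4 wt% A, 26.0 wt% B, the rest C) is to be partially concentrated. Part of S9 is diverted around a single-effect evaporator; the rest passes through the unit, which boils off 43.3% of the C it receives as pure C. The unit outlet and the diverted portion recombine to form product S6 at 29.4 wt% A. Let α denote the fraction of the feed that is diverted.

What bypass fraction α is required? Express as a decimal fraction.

0.353

All 908.1×0.254 = 230.66 kg/s of A reaches S6, so S6 = 230.66/0.294 = 784.55 kg/s and vapour = 123.55 kg/s.
The evaporator receives (1−α)·908.1 of feed at 0.486 C and removes 0.433 of that C:
0.433×0.486×(1−α)×908.1 = 123.55
(1−α) = 123.55/191.1 = 0.6465;  α = 0.3535.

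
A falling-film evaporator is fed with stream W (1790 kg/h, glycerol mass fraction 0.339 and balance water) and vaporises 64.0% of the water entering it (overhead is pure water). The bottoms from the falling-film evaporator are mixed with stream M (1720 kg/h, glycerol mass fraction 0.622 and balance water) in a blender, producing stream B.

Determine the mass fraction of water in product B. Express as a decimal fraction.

0.391

Vapour removed = 0.640×0.661×1790 = 757.24 kg/h; concentrate = 1032.8 kg/h.
water reaching the mixer = 425.95 (from concentrate) + 1720×0.378 = 1076.1 kg/h.
Product flow = 1032.8 + 1720 = 2752.8 kg/h; water fraction = 0.391.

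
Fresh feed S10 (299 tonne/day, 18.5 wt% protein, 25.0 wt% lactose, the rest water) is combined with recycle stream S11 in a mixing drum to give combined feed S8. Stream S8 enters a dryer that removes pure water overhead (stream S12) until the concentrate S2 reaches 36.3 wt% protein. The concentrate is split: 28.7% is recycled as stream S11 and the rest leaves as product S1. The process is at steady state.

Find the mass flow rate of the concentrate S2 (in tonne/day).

Overall protein balance (none leaves overhead): protein in fresh feed = protein in product, i.e. 299×0.185 = (1−0.287)·S2·0.363.
S2 = 55.315/(0.363×0.713) = 213.72 tonne/day.

213.7 tonne/day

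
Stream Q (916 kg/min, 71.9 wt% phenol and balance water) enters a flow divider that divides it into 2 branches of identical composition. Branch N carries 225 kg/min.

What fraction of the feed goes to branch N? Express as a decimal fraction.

Fraction to N = 225/916 = 0.2456.

0.246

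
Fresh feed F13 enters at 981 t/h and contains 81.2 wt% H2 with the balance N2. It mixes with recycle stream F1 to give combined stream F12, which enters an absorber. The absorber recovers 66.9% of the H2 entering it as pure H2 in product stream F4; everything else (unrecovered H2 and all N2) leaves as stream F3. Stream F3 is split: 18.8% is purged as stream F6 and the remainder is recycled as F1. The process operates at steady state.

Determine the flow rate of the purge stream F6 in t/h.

252.2 t/h

N2 enters only via F13 and leaves only via the purge: 981×0.188 = 0.188×(N2 in F3), and the absorber passes all N2, so N2 in F12 = N2 in F3 = 981 t/h.
H2 in F12: m_A = 981×0.812 + (1−0.188)·(1−0.669)·m_A, so m_A = 796.57/0.7312 = 1089.4 t/h.
F3 = (1−0.669)×1089.4 + 981 = 1341.6 t/h.
Purge F6 = 0.188×1341.6 = 252.22 t/h.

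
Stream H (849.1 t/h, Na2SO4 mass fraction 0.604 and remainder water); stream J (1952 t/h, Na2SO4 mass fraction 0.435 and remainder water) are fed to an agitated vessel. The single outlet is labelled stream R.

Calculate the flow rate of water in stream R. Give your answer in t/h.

1439 t/h

water out = water in = 849.1×0.396 + 1952×0.565 = 1439.1 t/h.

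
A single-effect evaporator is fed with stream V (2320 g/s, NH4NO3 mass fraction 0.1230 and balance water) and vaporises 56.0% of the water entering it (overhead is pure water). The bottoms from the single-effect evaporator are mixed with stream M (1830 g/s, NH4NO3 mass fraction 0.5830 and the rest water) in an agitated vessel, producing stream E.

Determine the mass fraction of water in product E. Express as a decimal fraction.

Vapour removed = 0.560×0.877×2320 = 1139.4 g/s; concentrate = 1180.6 g/s.
water reaching the mixer = 895.24 (from concentrate) + 1830×0.417 = 1658.4 g/s.
Product flow = 1180.6 + 1830 = 3010.6 g/s; water fraction = 0.5508.

0.5508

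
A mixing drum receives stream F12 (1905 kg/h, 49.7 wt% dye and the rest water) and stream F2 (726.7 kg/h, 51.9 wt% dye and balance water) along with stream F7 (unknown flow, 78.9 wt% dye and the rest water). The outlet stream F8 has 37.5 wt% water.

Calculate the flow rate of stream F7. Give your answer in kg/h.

Let F7 be the unknown flow. Total out = 2631.7 + F7.
water balance: 1307.8 + 0.211·F7 = 0.375·(2631.7 + F7)
(0.211 − 0.375)·F7 = 0.375×2631.7 − 1307.8 = -320.87
F7 = -320.87 / -0.164 = 1956.5 kg/h

1957 kg/h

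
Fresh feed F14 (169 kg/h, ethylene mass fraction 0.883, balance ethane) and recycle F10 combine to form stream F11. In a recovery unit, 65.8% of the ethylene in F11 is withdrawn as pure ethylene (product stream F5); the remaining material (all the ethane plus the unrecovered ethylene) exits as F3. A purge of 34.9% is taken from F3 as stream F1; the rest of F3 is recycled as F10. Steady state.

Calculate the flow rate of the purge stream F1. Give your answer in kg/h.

42.69 kg/h

ethane enters only via F14 and leaves only via the purge: 169×0.117 = 0.349×(ethane in F3), and the recovery unit passes all ethane, so ethane in F11 = ethane in F3 = 56.656 kg/h.
ethylene in F11: m_A = 169×0.883 + (1−0.349)·(1−0.658)·m_A, so m_A = 149.23/0.7774 = 191.97 kg/h.
F3 = (1−0.658)×191.97 + 56.656 = 122.31 kg/h.
Purge F1 = 0.349×122.31 = 42.686 kg/h.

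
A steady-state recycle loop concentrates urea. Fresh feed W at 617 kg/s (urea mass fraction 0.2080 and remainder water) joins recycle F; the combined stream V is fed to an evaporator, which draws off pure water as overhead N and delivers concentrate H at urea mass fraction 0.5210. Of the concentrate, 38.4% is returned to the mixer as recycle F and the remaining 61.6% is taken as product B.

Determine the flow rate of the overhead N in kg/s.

Overall urea balance (none leaves overhead): urea in fresh feed = urea in product, i.e. 617×0.208 = (1−0.384)·H·0.521.
H = 128.34/(0.521×0.616) = 399.88 kg/s.
Recycle F = 0.384×399.88 = 153.55 kg/s.
Combined feed V = 617 + 153.55 = 770.55 kg/s.
Overhead N = V − H = 770.55 − 399.88 = 370.67 kg/s.

370.7 kg/s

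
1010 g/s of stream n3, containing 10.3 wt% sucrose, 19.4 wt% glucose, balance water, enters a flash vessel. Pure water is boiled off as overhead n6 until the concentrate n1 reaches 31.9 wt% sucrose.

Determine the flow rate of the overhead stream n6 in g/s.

sucrose is conserved: 1010×0.103 = 104.03 g/s all reports to the concentrate.
Concentrate = 104.03/(target fraction) = 326.11 g/s.
Overhead = 1010 − 326.11 = 683.89 g/s.

683.9 g/s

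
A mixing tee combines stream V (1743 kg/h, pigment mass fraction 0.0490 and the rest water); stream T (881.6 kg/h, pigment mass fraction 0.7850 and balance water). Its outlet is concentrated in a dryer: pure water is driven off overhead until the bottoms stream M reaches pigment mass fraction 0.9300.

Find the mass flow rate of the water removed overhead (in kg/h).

1789 kg/h

pigment entering = 1743×0.049 + 881.6×0.785 = 777.46 kg/h.
All pigment reports to M, so M = 777.46/0.930 = 835.98 kg/h.
Total feed = 2624.6 kg/h; overhead = 2624.6 − 835.98 = 1788.6 kg/h.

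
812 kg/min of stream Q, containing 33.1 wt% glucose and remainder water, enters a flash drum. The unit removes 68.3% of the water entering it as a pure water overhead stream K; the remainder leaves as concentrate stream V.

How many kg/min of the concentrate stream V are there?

441 kg/min

water entering = 812×0.669 = 543.23 kg/min; overhead removed = 0.683×543.23 = 371.02 kg/min.
Concentrate = 812 − 371.02 = 440.98 kg/min.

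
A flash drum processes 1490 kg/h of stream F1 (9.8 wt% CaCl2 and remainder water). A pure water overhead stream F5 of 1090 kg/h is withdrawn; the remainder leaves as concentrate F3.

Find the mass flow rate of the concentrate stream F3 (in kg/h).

Concentrate = 1490 − 1090 = 400 kg/h.

400 kg/h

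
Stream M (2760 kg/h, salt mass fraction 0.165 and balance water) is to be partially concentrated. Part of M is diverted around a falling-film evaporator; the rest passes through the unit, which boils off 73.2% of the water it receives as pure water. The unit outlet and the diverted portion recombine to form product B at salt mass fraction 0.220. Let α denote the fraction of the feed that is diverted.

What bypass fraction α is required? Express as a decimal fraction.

All 2760×0.165 = 455.4 kg/h of salt reaches B, so B = 455.4/0.220 = 2070 kg/h and vapour = 690 kg/h.
The evaporator receives (1−α)·2760 of feed at 0.835 water and removes 0.732 of that water:
0.732×0.835×(1−α)×2760 = 690
(1−α) = 690/1687 = 0.4090;  α = 0.5910.

0.591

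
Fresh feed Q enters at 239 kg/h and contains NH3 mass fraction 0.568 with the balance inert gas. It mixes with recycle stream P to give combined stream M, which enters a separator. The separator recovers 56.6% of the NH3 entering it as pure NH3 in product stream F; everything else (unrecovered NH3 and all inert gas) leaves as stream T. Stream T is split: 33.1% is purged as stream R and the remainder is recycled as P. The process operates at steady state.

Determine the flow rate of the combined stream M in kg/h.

503.2 kg/h

inert gas enters only via Q and leaves only via the purge: 239×0.432 = 0.331×(inert gas in T), and the separator passes all inert gas, so inert gas in M = inert gas in T = 311.93 kg/h.
NH3 in M: m_A = 239×0.568 + (1−0.331)·(1−0.566)·m_A, so m_A = 135.75/0.7097 = 191.29 kg/h.
M = 191.29 + 311.93 = 503.22 kg/h.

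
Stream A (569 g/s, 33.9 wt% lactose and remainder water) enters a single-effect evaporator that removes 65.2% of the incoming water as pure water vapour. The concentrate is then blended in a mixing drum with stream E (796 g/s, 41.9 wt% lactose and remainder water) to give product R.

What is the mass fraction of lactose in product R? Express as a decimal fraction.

Vapour removed = 0.652×0.661×569 = 245.22 g/s; concentrate = 323.78 g/s.
lactose reaching the mixer = 192.89 (from concentrate) + 796×0.419 = 526.41 g/s.
Product flow = 323.78 + 796 = 1119.8 g/s; lactose fraction = 0.470.

0.470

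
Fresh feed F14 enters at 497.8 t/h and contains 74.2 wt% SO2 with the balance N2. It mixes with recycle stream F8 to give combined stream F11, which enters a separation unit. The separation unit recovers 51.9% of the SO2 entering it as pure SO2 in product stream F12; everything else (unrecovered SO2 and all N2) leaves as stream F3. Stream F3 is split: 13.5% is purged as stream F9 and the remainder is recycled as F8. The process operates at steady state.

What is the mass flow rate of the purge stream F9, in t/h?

169.5 t/h

N2 enters only via F14 and leaves only via the purge: 497.8×0.258 = 0.135×(N2 in F3), and the separation unit passes all N2, so N2 in F11 = N2 in F3 = 951.35 t/h.
SO2 in F11: m_A = 497.8×0.742 + (1−0.135)·(1−0.519)·m_A, so m_A = 369.37/0.5839 = 632.55 t/h.
F3 = (1−0.519)×632.55 + 951.35 = 1255.6 t/h.
Purge F9 = 0.135×1255.6 = 169.51 t/h.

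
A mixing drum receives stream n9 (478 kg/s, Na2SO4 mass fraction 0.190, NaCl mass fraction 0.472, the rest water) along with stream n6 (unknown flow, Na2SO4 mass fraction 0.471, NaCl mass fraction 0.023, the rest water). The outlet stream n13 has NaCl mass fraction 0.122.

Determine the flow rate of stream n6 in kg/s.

Let n6 be the unknown flow. Total out = 478 + n6.
NaCl balance: 225.62 + 0.023·n6 = 0.122·(478 + n6)
(0.023 − 0.122)·n6 = 0.122×478 − 225.62 = -167.3
n6 = -167.3 / -0.099 = 1689.9 kg/s

1690 kg/s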